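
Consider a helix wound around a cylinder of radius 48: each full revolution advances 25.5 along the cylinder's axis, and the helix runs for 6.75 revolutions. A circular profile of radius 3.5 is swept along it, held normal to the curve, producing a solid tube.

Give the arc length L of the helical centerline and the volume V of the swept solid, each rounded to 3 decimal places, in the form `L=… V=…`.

L=2043.016 V=78624.460

2πR = 2π·48 = 301.592895
per-turn = √(301.592895² + 25.5²) = √(90958.2742 + 650.25) = √91608.5242 = 302.669001
L = 6.75 × 302.669001 = 2043.015757
V = π·3.5² × L = 38.484510 × 2043.015757 = 78624.460332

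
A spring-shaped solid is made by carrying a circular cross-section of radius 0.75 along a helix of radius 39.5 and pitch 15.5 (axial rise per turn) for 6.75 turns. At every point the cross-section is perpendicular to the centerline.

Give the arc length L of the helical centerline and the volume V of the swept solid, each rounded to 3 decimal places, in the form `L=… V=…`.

L=1678.518 V=2966.186

2πR = 2π·39.5 = 248.185820
per-turn = √(248.185820² + 15.5²) = √(61596.2011 + 240.25) = √61836.4511 = 248.669361
L = 6.75 × 248.669361 = 1678.518186
V = π·0.75² × L = 1.767146 × 1678.518186 = 2966.186477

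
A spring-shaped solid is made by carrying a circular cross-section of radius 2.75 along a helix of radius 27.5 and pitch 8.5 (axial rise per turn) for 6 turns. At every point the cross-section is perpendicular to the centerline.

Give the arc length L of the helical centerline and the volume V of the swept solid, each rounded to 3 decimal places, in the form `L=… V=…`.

2πR = 2π·27.5 = 172.787596
per-turn = √(172.787596² + 8.5²) = √(29855.5533 + 72.25) = √29927.8033 = 172.996541
L = 6 × 172.996541 = 1037.979248
V = π·2.75² × L = 23.758294 × 1037.979248 = 24660.616599

L=1037.979 V=24660.617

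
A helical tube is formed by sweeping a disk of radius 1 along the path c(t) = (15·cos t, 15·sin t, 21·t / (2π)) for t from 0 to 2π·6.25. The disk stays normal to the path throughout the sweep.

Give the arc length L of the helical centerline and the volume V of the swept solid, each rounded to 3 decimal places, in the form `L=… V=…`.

L=603.494 V=1895.932

2πR = 2π·15 = 94.247780
per-turn = √(94.247780² + 21²) = √(8882.6440 + 441) = √9323.6440 = 96.559018
L = 6.25 × 96.559018 = 603.493863
V = π·1² × L = 3.141593 × 603.493863 = 1895.931885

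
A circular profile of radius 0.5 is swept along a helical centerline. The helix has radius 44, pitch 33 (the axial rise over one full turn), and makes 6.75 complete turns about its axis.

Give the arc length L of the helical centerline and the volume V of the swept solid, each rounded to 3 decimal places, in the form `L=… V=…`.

L=1879.353 V=1476.041

2πR = 2π·44 = 276.460154
per-turn = √(276.460154² + 33²) = √(76430.2165 + 1089) = √77519.2165 = 278.422730
L = 6.75 × 278.422730 = 1879.353426
V = π·0.5² × L = 0.785398 × 1879.353426 = 1476.040729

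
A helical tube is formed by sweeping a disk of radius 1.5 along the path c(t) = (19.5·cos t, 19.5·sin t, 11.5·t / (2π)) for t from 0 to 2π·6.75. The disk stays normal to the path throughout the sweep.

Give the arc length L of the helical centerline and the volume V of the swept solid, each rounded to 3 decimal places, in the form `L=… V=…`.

L=830.659 V=5871.584

2πR = 2π·19.5 = 122.522113
per-turn = √(122.522113² + 11.5²) = √(15011.6683 + 132.25) = √15143.9183 = 123.060629
L = 6.75 × 123.060629 = 830.659243
V = π·1.5² × L = 7.068583 × 830.659243 = 5871.584192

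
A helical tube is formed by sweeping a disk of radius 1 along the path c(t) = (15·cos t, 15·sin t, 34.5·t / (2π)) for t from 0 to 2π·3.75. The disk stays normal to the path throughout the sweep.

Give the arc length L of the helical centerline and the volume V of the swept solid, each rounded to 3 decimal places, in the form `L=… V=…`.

L=376.364 V=1182.383

2πR = 2π·15 = 94.247780
per-turn = √(94.247780² + 34.5²) = √(8882.6440 + 1190.25) = √10072.8940 = 100.363808
L = 3.75 × 100.363808 = 376.364280
V = π·1² × L = 3.141593 × 376.364280 = 1182.383257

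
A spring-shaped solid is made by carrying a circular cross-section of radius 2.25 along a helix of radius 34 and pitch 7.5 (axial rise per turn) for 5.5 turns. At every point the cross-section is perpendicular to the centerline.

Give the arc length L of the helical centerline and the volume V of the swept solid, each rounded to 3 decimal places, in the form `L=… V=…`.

L=1175.680 V=18698.375

2πR = 2π·34 = 213.628300
per-turn = √(213.628300² + 7.5²) = √(45637.0508 + 56.25) = √45693.3008 = 213.759914
L = 5.5 × 213.759914 = 1175.679526
V = π·2.25² × L = 15.904313 × 1175.679526 = 18698.374943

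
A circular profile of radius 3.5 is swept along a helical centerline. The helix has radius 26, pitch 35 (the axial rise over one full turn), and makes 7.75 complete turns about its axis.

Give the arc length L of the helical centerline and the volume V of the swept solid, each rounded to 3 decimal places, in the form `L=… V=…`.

2πR = 2π·26 = 163.362818
per-turn = √(163.362818² + 35²) = √(26687.4103 + 1225) = √27912.4103 = 167.070076
L = 7.75 × 167.070076 = 1294.793089
V = π·3.5² × L = 38.484510 × 1294.793089 = 49829.477595

L=1294.793 V=49829.478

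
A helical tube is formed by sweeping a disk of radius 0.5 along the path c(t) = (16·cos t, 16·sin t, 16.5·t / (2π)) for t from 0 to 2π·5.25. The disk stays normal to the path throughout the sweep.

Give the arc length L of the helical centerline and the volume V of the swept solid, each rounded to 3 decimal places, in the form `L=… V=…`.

2πR = 2π·16 = 100.530965
per-turn = √(100.530965² + 16.5²) = √(10106.4749 + 272.25) = √10378.7249 = 101.876027
L = 5.25 × 101.876027 = 534.849143
V = π·0.5² × L = 0.785398 × 534.849143 = 420.069534

L=534.849 V=420.070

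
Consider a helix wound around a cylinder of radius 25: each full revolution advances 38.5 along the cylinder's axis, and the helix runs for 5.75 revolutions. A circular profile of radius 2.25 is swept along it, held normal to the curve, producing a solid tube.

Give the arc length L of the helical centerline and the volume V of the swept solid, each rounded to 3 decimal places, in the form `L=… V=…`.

L=929.942 V=14790.082

2πR = 2π·25 = 157.079633
per-turn = √(157.079633² + 38.5²) = √(24674.0110 + 1482.25) = √26156.2610 = 161.728974
L = 5.75 × 161.728974 = 929.941600
V = π·2.25² × L = 15.904313 × 929.941600 = 14790.082100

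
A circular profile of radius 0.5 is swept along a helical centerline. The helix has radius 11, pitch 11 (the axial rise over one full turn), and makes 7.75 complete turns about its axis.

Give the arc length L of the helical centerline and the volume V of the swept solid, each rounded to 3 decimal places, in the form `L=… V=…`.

L=542.383 V=425.987

2πR = 2π·11 = 69.115038
per-turn = √(69.115038² + 11²) = √(4776.8885 + 121) = √4897.8885 = 69.984916
L = 7.75 × 69.984916 = 542.383102
V = π·0.5² × L = 0.785398 × 542.383102 = 425.986693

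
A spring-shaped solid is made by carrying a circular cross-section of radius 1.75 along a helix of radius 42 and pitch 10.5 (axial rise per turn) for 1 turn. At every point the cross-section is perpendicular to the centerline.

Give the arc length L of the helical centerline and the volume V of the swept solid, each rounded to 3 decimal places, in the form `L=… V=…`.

2πR = 2π·42 = 263.893783
per-turn = √(263.893783² + 10.5²) = √(69639.9287 + 110.25) = √69750.1787 = 264.102591
L = 1 × 264.102591 = 264.102591
V = π·1.75² × L = 9.621128 × 264.102591 = 2540.964703

L=264.103 V=2540.965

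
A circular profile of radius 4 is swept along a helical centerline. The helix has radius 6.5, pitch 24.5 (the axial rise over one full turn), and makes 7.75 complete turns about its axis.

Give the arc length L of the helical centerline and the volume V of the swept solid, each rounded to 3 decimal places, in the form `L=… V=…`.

L=369.100 V=18552.972

2πR = 2π·6.5 = 40.840704
per-turn = √(40.840704² + 24.5²) = √(1667.9631 + 600.25) = √2268.2131 = 47.625761
L = 7.75 × 47.625761 = 369.099650
V = π·4² × L = 50.265482 × 369.099650 = 18552.972004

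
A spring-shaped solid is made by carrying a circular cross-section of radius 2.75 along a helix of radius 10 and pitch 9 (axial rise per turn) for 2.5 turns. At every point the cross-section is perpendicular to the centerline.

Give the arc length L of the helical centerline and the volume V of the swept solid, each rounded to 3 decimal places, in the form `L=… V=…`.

2πR = 2π·10 = 62.831853
per-turn = √(62.831853² + 9²) = √(3947.8418 + 81) = √4028.8418 = 63.473158
L = 2.5 × 63.473158 = 158.682894
V = π·2.75² × L = 23.758294 × 158.682894 = 3770.034930

L=158.683 V=3770.035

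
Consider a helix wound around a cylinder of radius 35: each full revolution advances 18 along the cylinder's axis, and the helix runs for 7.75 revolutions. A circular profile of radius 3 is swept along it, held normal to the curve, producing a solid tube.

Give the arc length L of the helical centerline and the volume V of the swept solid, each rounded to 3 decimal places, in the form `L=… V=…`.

L=1710.014 V=48349.495

2πR = 2π·35 = 219.911486
per-turn = √(219.911486² + 18²) = √(48361.0616 + 324) = √48685.0616 = 220.646916
L = 7.75 × 220.646916 = 1710.013599
V = π·3² × L = 28.274334 × 1710.013599 = 48349.495454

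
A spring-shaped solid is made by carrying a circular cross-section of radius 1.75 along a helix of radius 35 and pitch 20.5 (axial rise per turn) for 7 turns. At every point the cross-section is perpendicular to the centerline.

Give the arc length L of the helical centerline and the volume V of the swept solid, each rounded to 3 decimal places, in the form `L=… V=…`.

2πR = 2π·35 = 219.911486
per-turn = √(219.911486² + 20.5²) = √(48361.0616 + 420.25) = √48781.3116 = 220.864917
L = 7 × 220.864917 = 1546.054419
V = π·1.75² × L = 9.621128 × 1546.054419 = 14874.786690

L=1546.054 V=14874.787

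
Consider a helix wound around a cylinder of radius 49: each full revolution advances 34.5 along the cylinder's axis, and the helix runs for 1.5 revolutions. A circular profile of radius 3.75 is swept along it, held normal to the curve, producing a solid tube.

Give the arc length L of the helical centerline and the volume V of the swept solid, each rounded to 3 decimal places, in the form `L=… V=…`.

L=464.705 V=20530.019

2πR = 2π·49 = 307.876080
per-turn = √(307.876080² + 34.5²) = √(94787.6807 + 1190.25) = √95977.9307 = 309.803051
L = 1.5 × 309.803051 = 464.704577
V = π·3.75² × L = 44.178647 × 464.704577 = 20530.019329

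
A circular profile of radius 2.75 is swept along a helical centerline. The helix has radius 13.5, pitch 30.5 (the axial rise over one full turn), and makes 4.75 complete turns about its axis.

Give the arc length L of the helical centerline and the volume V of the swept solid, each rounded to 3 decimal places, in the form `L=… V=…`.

2πR = 2π·13.5 = 84.823002
per-turn = √(84.823002² + 30.5²) = √(7194.9416 + 930.25) = √8125.1916 = 90.139845
L = 4.75 × 90.139845 = 428.164262
V = π·2.75² × L = 23.758294 × 428.164262 = 10172.452618

L=428.164 V=10172.453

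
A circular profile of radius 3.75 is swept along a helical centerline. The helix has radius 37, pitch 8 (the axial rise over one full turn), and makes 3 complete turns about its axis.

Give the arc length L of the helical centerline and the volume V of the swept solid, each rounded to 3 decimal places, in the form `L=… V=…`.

2πR = 2π·37 = 232.477856
per-turn = √(232.477856² + 8²) = √(54045.9537 + 64) = √54109.9537 = 232.615463
L = 3 × 232.615463 = 697.846389
V = π·3.75² × L = 44.178647 × 697.846389 = 30829.909085

L=697.846 V=30829.909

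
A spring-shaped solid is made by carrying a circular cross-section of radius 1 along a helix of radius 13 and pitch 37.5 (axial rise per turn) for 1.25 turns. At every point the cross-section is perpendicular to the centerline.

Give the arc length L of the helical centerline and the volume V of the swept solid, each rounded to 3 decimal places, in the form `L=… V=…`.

2πR = 2π·13 = 81.681409
per-turn = √(81.681409² + 37.5²) = √(6671.8526 + 1406.25) = √8078.1026 = 89.878265
L = 1.25 × 89.878265 = 112.347832
V = π·1² × L = 3.141593 × 112.347832 = 352.951123

L=112.348 V=352.951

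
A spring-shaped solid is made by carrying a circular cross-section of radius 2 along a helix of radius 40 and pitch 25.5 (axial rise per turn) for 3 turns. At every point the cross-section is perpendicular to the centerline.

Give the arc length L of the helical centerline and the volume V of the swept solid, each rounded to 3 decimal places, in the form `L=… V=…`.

2πR = 2π·40 = 251.327412
per-turn = √(251.327412² + 25.5²) = √(63165.4682 + 650.25) = √63815.7182 = 252.617731
L = 3 × 252.617731 = 757.853194
V = π·2² × L = 12.566371 × 757.853194 = 9523.464106

L=757.853 V=9523.464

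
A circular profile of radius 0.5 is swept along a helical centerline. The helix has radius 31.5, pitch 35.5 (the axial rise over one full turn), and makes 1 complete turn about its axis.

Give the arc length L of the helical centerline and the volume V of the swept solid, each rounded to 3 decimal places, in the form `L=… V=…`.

L=201.079 V=157.927

2πR = 2π·31.5 = 197.920337
per-turn = √(197.920337² + 35.5²) = √(39172.4599 + 1260.25) = √40432.7099 = 201.078865
L = 1 × 201.078865 = 201.078865
V = π·0.5² × L = 0.785398 × 201.078865 = 157.926971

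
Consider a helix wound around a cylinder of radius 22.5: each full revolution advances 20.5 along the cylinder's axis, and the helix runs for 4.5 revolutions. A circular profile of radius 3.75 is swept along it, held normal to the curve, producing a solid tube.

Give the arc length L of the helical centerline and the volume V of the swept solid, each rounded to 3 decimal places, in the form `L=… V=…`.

2πR = 2π·22.5 = 141.371669
per-turn = √(141.371669² + 20.5²) = √(19985.9489 + 420.25) = √20406.1989 = 142.850267
L = 4.5 × 142.850267 = 642.826204
V = π·3.75² × L = 44.178647 × 642.826204 = 28399.191730

L=642.826 V=28399.192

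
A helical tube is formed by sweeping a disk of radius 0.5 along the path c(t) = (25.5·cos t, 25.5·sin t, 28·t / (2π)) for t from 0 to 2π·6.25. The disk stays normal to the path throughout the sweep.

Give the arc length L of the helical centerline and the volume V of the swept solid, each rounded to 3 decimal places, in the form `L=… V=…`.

2πR = 2π·25.5 = 160.221225
per-turn = √(160.221225² + 28²) = √(25670.8410 + 784) = √26454.8410 = 162.649442
L = 6.25 × 162.649442 = 1016.559014
V = π·0.5² × L = 0.785398 × 1016.559014 = 798.403582

L=1016.559 V=798.404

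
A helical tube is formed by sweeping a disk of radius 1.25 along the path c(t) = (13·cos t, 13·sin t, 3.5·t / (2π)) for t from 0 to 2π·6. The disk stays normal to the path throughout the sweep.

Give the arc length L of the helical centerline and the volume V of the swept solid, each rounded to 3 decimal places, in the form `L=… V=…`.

2πR = 2π·13 = 81.681409
per-turn = √(81.681409² + 3.5²) = √(6671.8526 + 12.25) = √6684.1026 = 81.756361
L = 6 × 81.756361 = 490.538166
V = π·1.25² × L = 4.908739 × 490.538166 = 2407.923594

L=490.538 V=2407.924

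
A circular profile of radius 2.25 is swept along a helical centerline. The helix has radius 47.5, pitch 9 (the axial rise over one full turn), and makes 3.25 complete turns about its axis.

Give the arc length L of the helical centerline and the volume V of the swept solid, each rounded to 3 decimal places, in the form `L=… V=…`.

L=970.408 V=15433.667

2πR = 2π·47.5 = 298.451302
per-turn = √(298.451302² + 9²) = √(89073.1797 + 81) = √89154.1797 = 298.586972
L = 3.25 × 298.586972 = 970.407658
V = π·2.25² × L = 15.904313 × 970.407658 = 15433.666950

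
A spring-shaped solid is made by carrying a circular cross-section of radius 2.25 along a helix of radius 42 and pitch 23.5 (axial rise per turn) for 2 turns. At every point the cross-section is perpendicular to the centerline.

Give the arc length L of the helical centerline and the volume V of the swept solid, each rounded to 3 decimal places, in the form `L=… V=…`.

2πR = 2π·42 = 263.893783
per-turn = √(263.893783² + 23.5²) = √(69639.9287 + 552.25) = √70192.1787 = 264.938066
L = 2 × 264.938066 = 529.876131
V = π·2.25² × L = 15.904313 × 529.876131 = 8427.315744

L=529.876 V=8427.316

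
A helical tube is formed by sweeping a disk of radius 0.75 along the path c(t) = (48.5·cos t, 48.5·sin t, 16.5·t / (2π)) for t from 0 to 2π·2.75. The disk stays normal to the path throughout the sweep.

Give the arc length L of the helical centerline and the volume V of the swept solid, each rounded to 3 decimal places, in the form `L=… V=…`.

2πR = 2π·48.5 = 304.734487
per-turn = √(304.734487² + 16.5²) = √(92863.1078 + 272.25) = √93135.3578 = 305.180861
L = 2.75 × 305.180861 = 839.247367
V = π·0.75² × L = 1.767146 × 839.247367 = 1483.072517

L=839.247 V=1483.073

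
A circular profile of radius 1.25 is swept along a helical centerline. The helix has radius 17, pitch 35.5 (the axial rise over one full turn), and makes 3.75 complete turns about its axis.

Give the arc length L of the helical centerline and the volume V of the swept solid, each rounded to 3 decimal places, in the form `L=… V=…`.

L=422.096 V=2071.959

2πR = 2π·17 = 106.814150
per-turn = √(106.814150² + 35.5²) = √(11409.2627 + 1260.25) = √12669.5127 = 112.558930
L = 3.75 × 112.558930 = 422.095987
V = π·1.25² × L = 4.908739 × 422.095987 = 2071.958831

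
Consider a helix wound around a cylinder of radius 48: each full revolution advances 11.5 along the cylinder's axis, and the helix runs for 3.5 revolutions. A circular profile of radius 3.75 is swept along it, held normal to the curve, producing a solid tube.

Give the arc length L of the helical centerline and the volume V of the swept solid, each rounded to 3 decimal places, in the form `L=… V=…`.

L=1056.342 V=46667.770

2πR = 2π·48 = 301.592895
per-turn = √(301.592895² + 11.5²) = √(90958.2742 + 132.25) = √91090.5242 = 301.812068
L = 3.5 × 301.812068 = 1056.342237
V = π·3.75² × L = 44.178647 × 1056.342237 = 46667.770459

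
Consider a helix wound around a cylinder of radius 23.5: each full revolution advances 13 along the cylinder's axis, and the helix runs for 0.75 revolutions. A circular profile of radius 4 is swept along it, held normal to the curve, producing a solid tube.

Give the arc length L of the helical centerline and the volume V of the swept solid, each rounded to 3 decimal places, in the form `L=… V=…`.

2πR = 2π·23.5 = 147.654855
per-turn = √(147.654855² + 13²) = √(21801.9561 + 169) = √21970.9561 = 148.226031
L = 0.75 × 148.226031 = 111.169523
V = π·4² × L = 50.265482 × 111.169523 = 5587.989702

L=111.170 V=5587.990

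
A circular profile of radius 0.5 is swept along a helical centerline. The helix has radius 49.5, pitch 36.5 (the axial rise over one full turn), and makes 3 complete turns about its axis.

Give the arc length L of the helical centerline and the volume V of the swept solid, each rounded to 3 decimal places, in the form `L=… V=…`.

L=939.456 V=737.847

2πR = 2π·49.5 = 311.017673
per-turn = √(311.017673² + 36.5²) = √(96731.9927 + 1332.25) = √98064.2427 = 313.152108
L = 3 × 313.152108 = 939.456324
V = π·0.5² × L = 0.785398 × 939.456324 = 737.847271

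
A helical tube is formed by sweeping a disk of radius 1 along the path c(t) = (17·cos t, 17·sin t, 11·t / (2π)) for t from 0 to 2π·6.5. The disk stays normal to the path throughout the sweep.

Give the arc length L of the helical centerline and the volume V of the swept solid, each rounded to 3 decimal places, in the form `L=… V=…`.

2πR = 2π·17 = 106.814150
per-turn = √(106.814150² + 11²) = √(11409.2627 + 121) = √11530.2627 = 107.379061
L = 6.5 × 107.379061 = 697.963895
V = π·1² × L = 3.141593 × 697.963895 = 2192.718245

L=697.964 V=2192.718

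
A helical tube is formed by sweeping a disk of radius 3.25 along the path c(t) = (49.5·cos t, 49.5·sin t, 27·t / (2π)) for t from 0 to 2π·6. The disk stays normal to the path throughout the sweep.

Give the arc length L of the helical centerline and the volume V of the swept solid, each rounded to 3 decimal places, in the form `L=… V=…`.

L=1873.125 V=62156.029

2πR = 2π·49.5 = 311.017673
per-turn = √(311.017673² + 27²) = √(96731.9927 + 729) = √97460.9927 = 312.187432
L = 6 × 312.187432 = 1873.124592
V = π·3.25² × L = 33.183072 × 1873.124592 = 62156.028969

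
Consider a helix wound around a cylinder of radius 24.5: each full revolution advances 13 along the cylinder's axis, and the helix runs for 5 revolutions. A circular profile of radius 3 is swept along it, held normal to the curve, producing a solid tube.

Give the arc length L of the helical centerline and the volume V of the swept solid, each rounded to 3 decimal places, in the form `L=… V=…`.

2πR = 2π·24.5 = 153.938040
per-turn = √(153.938040² + 13²) = √(23696.9202 + 169) = √23865.9202 = 154.485987
L = 5 × 154.485987 = 772.429935
V = π·3² × L = 28.274334 × 772.429935 = 21839.941877

L=772.430 V=21839.942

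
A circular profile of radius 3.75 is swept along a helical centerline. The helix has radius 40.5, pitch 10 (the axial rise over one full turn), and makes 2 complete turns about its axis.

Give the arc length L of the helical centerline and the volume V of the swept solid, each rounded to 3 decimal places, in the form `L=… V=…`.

2πR = 2π·40.5 = 254.469005
per-turn = √(254.469005² + 10²) = √(64754.4745 + 100) = √64854.4745 = 254.665417
L = 2 × 254.665417 = 509.330833
V = π·3.75² × L = 44.178647 × 509.330833 = 22501.546940

L=509.331 V=22501.547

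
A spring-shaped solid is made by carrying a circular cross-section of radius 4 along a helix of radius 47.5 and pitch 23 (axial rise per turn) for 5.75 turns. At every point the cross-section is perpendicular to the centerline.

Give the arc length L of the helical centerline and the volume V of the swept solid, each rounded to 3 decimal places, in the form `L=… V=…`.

2πR = 2π·47.5 = 298.451302
per-turn = √(298.451302² + 23²) = √(89073.1797 + 529) = √89602.1797 = 299.336232
L = 5.75 × 299.336232 = 1721.183333
V = π·4² × L = 50.265482 × 1721.183333 = 86516.110648

L=1721.183 V=86516.111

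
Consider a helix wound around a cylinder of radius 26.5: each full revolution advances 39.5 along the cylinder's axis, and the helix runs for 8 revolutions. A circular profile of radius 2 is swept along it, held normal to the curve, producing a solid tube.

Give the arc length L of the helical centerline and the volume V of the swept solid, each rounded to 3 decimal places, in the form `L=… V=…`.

L=1369.005 V=17203.421

2πR = 2π·26.5 = 166.504411
per-turn = √(166.504411² + 39.5²) = √(27723.7188 + 1560.25) = √29283.9688 = 171.125594
L = 8 × 171.125594 = 1369.004748
V = π·2² × L = 12.566371 × 1369.004748 = 17203.421040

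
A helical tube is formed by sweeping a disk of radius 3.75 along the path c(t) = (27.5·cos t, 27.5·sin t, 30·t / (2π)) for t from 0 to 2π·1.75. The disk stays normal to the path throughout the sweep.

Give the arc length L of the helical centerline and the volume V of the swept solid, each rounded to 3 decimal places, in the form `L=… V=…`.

L=306.902 V=13558.518

2πR = 2π·27.5 = 172.787596
per-turn = √(172.787596² + 30²) = √(29855.5533 + 900) = √30755.5533 = 175.372613
L = 1.75 × 175.372613 = 306.902072
V = π·3.75² × L = 44.178647 × 306.902072 = 13558.518224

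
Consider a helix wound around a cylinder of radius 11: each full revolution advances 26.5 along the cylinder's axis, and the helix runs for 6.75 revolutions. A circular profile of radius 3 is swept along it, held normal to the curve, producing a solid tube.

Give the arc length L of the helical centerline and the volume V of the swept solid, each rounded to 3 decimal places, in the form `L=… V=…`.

L=499.643 V=14127.076

2πR = 2π·11 = 69.115038
per-turn = √(69.115038² + 26.5²) = √(4776.8885 + 702.25) = √5479.1385 = 74.021203
L = 6.75 × 74.021203 = 499.643122
V = π·3² × L = 28.274334 × 499.643122 = 14127.076451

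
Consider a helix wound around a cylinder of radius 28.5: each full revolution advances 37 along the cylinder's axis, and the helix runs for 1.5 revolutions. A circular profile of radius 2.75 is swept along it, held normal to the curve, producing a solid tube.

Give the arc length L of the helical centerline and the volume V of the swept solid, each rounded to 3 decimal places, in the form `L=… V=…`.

2πR = 2π·28.5 = 179.070781
per-turn = √(179.070781² + 37²) = √(32066.3447 + 1369) = √33435.3447 = 182.853342
L = 1.5 × 182.853342 = 274.280013
V = π·2.75² × L = 23.758294 × 274.280013 = 6516.425310

L=274.280 V=6516.425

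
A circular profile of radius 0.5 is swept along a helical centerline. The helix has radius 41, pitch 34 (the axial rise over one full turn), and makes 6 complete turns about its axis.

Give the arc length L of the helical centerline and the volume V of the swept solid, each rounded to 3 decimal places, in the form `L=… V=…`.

2πR = 2π·41 = 257.610598
per-turn = √(257.610598² + 34²) = √(66363.2200 + 1156) = √67519.2200 = 259.844607
L = 6 × 259.844607 = 1559.067644
V = π·0.5² × L = 0.785398 × 1559.067644 = 1224.488865

L=1559.068 V=1224.489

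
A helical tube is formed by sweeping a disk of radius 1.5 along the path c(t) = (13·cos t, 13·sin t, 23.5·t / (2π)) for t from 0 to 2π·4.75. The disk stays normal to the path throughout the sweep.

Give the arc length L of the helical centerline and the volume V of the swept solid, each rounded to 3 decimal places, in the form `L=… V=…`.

L=403.725 V=2853.763

2πR = 2π·13 = 81.681409
per-turn = √(81.681409² + 23.5²) = √(6671.8526 + 552.25) = √7224.1026 = 84.994721
L = 4.75 × 84.994721 = 403.724924
V = π·1.5² × L = 7.068583 × 403.724924 = 2853.763325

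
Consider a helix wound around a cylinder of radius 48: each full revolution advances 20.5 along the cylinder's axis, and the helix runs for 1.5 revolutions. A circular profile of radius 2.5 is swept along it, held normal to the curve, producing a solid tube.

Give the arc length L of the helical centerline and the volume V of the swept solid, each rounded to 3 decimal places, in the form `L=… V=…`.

2πR = 2π·48 = 301.592895
per-turn = √(301.592895² + 20.5²) = √(90958.2742 + 420.25) = √91378.5242 = 302.288809
L = 1.5 × 302.288809 = 453.433214
V = π·2.5² × L = 19.634954 × 453.433214 = 8903.140333

L=453.433 V=8903.140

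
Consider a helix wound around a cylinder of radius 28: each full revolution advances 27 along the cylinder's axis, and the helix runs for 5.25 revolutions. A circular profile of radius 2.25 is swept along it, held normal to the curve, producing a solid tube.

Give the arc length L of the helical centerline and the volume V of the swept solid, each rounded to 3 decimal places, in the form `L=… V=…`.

L=934.442 V=14861.661

2πR = 2π·28 = 175.929189
per-turn = √(175.929189² + 27²) = √(30951.0794 + 729) = √31680.0794 = 177.988987
L = 5.25 × 177.988987 = 934.442180
V = π·2.25² × L = 15.904313 × 934.442180 = 14861.660739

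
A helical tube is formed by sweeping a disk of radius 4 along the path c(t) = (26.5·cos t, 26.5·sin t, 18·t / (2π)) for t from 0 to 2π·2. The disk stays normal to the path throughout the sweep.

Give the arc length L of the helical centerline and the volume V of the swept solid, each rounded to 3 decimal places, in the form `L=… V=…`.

L=334.949 V=16836.376

2πR = 2π·26.5 = 166.504411
per-turn = √(166.504411² + 18²) = √(27723.7188 + 324) = √28047.7188 = 167.474532
L = 2 × 167.474532 = 334.949063
V = π·4² × L = 50.265482 × 334.949063 = 16836.376269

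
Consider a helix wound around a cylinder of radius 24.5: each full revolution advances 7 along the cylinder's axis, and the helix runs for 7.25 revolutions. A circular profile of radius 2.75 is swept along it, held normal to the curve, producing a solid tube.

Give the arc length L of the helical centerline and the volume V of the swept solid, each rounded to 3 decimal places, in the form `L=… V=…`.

L=1117.204 V=26542.863

2πR = 2π·24.5 = 153.938040
per-turn = √(153.938040² + 7²) = √(23696.9202 + 49) = √23745.9202 = 154.097113
L = 7.25 × 154.097113 = 1117.204068
V = π·2.75² × L = 23.758294 × 1117.204068 = 26542.863192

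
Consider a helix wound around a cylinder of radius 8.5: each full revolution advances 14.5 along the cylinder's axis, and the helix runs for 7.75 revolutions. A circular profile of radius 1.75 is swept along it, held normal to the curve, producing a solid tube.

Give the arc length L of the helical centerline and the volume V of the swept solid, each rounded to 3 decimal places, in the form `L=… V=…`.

2πR = 2π·8.5 = 53.407075
per-turn = √(53.407075² + 14.5²) = √(2852.3157 + 210.25) = √3062.5657 = 55.340452
L = 7.75 × 55.340452 = 428.888506
V = π·1.75² × L = 9.621128 × 428.888506 = 4126.391001

L=428.889 V=4126.391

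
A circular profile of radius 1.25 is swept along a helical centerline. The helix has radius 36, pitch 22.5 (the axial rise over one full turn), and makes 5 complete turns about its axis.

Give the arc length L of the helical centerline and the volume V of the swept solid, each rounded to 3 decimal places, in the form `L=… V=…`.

L=1136.555 V=5579.051

2πR = 2π·36 = 226.194671
per-turn = √(226.194671² + 22.5²) = √(51164.0292 + 506.25) = √51670.2792 = 227.310975
L = 5 × 227.310975 = 1136.554873
V = π·1.25² × L = 4.908739 × 1136.554873 = 5579.050689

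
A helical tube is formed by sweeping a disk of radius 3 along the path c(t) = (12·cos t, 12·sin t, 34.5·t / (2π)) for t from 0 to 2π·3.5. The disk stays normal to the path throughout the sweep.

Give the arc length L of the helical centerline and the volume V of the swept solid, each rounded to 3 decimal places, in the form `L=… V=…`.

L=290.208 V=8205.429

2πR = 2π·12 = 75.398224
per-turn = √(75.398224² + 34.5²) = √(5684.8921 + 1190.25) = √6875.1421 = 82.916477
L = 3.5 × 82.916477 = 290.207669
V = π·3² × L = 28.274334 × 290.207669 = 8205.428529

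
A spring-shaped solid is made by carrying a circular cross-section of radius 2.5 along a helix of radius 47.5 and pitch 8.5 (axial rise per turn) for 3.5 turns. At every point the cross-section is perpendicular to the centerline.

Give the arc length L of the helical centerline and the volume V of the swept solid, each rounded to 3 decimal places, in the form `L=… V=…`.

L=1045.003 V=20518.588

2πR = 2π·47.5 = 298.451302
per-turn = √(298.451302² + 8.5²) = √(89073.1797 + 72.25) = √89145.4297 = 298.572319
L = 3.5 × 298.572319 = 1045.003117
V = π·2.5² × L = 19.634954 × 1045.003117 = 20518.588216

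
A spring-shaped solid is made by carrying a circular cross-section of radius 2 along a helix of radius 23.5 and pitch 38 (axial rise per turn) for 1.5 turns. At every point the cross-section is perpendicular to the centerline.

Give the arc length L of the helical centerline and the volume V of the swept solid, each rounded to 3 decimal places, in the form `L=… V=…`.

2πR = 2π·23.5 = 147.654855
per-turn = √(147.654855² + 38²) = √(21801.9561 + 1444) = √23245.9561 = 152.466246
L = 1.5 × 152.466246 = 228.699369
V = π·2² × L = 12.566371 × 228.699369 = 2873.921027

L=228.699 V=2873.921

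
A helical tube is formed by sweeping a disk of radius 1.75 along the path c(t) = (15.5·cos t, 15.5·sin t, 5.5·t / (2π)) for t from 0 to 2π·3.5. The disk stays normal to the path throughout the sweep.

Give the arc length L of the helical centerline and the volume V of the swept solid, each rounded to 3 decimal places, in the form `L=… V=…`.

2πR = 2π·15.5 = 97.389372
per-turn = √(97.389372² + 5.5²) = √(9484.6898 + 30.25) = √9514.9398 = 97.544553
L = 3.5 × 97.544553 = 341.405936
V = π·1.75² × L = 9.621128 × 341.405936 = 3284.710037

L=341.406 V=3284.710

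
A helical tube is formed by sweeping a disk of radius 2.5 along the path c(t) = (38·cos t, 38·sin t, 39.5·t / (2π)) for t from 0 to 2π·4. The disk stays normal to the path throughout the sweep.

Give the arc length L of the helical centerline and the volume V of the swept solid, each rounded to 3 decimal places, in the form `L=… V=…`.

L=968.025 V=19007.136

2πR = 2π·38 = 238.761042
per-turn = √(238.761042² + 39.5²) = √(57006.8350 + 1560.25) = √58567.0850 = 242.006374
L = 4 × 242.006374 = 968.025496
V = π·2.5² × L = 19.634954 × 968.025496 = 19007.136161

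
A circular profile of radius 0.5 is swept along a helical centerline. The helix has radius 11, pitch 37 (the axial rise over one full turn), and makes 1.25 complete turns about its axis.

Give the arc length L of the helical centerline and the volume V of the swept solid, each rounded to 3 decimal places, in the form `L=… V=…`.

2πR = 2π·11 = 69.115038
per-turn = √(69.115038² + 37²) = √(4776.8885 + 1369) = √6145.8885 = 78.395718
L = 1.25 × 78.395718 = 97.994647
V = π·0.5² × L = 0.785398 × 97.994647 = 76.964816

L=97.995 V=76.965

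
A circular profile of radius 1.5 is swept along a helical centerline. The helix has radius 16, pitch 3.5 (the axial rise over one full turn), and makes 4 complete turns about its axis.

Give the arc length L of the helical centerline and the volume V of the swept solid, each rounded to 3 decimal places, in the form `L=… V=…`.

2πR = 2π·16 = 100.530965
per-turn = √(100.530965² + 3.5²) = √(10106.4749 + 12.25) = √10118.7249 = 100.591873
L = 4 × 100.591873 = 402.367492
V = π·1.5² × L = 7.068583 × 402.367492 = 2844.168202

L=402.367 V=2844.168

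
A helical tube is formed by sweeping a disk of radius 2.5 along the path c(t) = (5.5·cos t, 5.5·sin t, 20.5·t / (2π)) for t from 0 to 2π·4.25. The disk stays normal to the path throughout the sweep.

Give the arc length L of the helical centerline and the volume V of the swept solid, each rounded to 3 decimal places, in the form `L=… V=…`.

2πR = 2π·5.5 = 34.557519
per-turn = √(34.557519² + 20.5²) = √(1194.2221 + 420.25) = √1614.4721 = 40.180494
L = 4.25 × 40.180494 = 170.767101
V = π·2.5² × L = 19.634954 × 170.767101 = 3353.004194

L=170.767 V=3353.004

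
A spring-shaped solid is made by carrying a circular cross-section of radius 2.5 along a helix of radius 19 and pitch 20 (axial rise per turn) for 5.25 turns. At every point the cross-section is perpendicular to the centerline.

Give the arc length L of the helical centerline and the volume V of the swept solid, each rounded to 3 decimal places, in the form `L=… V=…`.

2πR = 2π·19 = 119.380521
per-turn = √(119.380521² + 20²) = √(14251.7088 + 400) = √14651.7088 = 121.044243
L = 5.25 × 121.044243 = 635.482276
V = π·2.5² × L = 19.634954 × 635.482276 = 12477.665303

L=635.482 V=12477.665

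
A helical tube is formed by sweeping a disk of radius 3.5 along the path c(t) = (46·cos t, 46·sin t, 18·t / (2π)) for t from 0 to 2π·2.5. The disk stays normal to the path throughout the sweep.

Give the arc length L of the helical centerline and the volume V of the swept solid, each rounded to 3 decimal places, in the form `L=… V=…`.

2πR = 2π·46 = 289.026524
per-turn = √(289.026524² + 18²) = √(83536.3317 + 324) = √83860.3317 = 289.586484
L = 2.5 × 289.586484 = 723.966210
V = π·3.5² × L = 38.484510 × 723.966210 = 27861.484842

L=723.966 V=27861.485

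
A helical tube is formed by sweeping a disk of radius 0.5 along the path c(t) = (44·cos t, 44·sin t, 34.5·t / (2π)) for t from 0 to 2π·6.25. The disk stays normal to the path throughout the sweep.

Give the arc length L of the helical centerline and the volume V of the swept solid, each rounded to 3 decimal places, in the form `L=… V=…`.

L=1741.278 V=1367.597

2πR = 2π·44 = 276.460154
per-turn = √(276.460154² + 34.5²) = √(76430.2165 + 1190.25) = √77620.4665 = 278.604498
L = 6.25 × 278.604498 = 1741.278114
V = π·0.5² × L = 0.785398 × 1741.278114 = 1367.596633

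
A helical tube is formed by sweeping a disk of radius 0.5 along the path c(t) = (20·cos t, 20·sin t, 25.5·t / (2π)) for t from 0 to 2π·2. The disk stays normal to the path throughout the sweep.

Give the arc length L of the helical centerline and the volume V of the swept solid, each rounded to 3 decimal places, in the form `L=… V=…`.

L=256.450 V=201.415

2πR = 2π·20 = 125.663706
per-turn = √(125.663706² + 25.5²) = √(15791.3670 + 650.25) = √16441.6170 = 128.224869
L = 2 × 128.224869 = 256.449738
V = π·0.5² × L = 0.785398 × 256.449738 = 201.415153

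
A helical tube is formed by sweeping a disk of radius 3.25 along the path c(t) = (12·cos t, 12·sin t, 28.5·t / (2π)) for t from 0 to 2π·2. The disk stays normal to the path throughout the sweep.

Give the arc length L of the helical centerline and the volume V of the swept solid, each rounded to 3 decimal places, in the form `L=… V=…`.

2πR = 2π·12 = 75.398224
per-turn = √(75.398224² + 28.5²) = √(5684.8921 + 812.25) = √6497.1421 = 80.604852
L = 2 × 80.604852 = 161.209704
V = π·3.25² × L = 33.183072 × 161.209704 = 5349.433267

L=161.210 V=5349.433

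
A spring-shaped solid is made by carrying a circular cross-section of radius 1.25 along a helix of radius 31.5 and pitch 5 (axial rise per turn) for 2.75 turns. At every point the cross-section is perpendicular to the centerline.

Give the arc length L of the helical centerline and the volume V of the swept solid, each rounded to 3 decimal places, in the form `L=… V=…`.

L=544.455 V=2672.585

2πR = 2π·31.5 = 197.920337
per-turn = √(197.920337² + 5²) = √(39172.4599 + 25) = √39197.4599 = 197.983484
L = 2.75 × 197.983484 = 544.454581
V = π·1.25² × L = 4.908739 × 544.454581 = 2672.585172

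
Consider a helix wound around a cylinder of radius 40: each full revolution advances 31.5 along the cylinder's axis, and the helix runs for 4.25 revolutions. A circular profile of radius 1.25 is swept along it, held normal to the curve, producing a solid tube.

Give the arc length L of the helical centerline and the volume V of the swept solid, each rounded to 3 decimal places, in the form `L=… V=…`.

2πR = 2π·40 = 251.327412
per-turn = √(251.327412² + 31.5²) = √(63165.4682 + 992.25) = √64157.7182 = 253.293739
L = 4.25 × 253.293739 = 1076.498390
V = π·1.25² × L = 4.908739 × 1076.498390 = 5284.249117

L=1076.498 V=5284.249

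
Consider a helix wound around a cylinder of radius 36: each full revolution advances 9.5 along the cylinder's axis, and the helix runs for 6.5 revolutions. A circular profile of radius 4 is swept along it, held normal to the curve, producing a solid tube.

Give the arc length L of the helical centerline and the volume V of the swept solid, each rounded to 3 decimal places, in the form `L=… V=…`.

2πR = 2π·36 = 226.194671
per-turn = √(226.194671² + 9.5²) = √(51164.0292 + 90.25) = √51254.2792 = 226.394079
L = 6.5 × 226.394079 = 1471.561517
V = π·4² × L = 50.265482 × 1471.561517 = 73968.749593

L=1471.562 V=73968.750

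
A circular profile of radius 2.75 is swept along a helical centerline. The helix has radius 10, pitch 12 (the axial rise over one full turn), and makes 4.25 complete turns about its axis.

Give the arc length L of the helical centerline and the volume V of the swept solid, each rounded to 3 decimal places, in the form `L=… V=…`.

L=271.862 V=6458.975

2πR = 2π·10 = 62.831853
per-turn = √(62.831853² + 12²) = √(3947.8418 + 144) = √4091.8418 = 63.967506
L = 4.25 × 63.967506 = 271.861898
V = π·2.75² × L = 23.758294 × 271.861898 = 6458.975030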